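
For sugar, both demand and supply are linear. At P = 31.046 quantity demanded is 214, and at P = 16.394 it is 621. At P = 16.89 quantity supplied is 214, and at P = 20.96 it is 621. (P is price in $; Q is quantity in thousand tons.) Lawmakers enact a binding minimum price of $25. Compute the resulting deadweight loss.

Demand slope = (16.394 − 31.046)/(621 − 214) = −0.036, so P = 38.75 − 0.036Q.
Supply slope = (20.96 − 16.89)/(621 − 214) = 0.01, so P = 14.75 + 0.01Q.
Competitive equilibrium: 38.75 − 0.036Q = 14.75 + 0.01Q → Q* = 521.7391, P* = 19.9674.
At the floor P = 25, quantity demanded = (38.75 − 25)/0.036 = 381.9444.
Sellers' marginal cost at Q' = 381.9444: 14.75 + 0.01·381.9444 = 18.5694.
ΔQ = 521.7391 − 381.9444 = 139.7947; wedge = 25 − 18.5694 = 6.4306.
Welfare loss = ½ × 139.7947 × 6.4306 = $449.48 thousand.

$449.48 thousand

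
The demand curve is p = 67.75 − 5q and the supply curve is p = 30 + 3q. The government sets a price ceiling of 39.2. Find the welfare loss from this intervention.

10.92

Competitive equilibrium: 67.75 − 5q = 30 + 3q → q* = 4.7188, p* = 44.1563.
At the ceiling p = 39.2, quantity supplied = (39.2 − 30)/3 = 3.0667.
Willingness to pay at q' = 3.0667: 67.75 − 5·3.0667 = 52.4165.
Δq = 4.7188 − 3.0667 = 1.6521; wedge = 52.4165 − 39.2 = 13.2165.
The triangle = ½ × 1.6521 × 13.2165 = 10.92.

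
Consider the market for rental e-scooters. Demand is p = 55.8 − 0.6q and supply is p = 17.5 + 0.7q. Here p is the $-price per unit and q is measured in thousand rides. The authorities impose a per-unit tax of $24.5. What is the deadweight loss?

Competitive equilibrium: 55.8 − 0.6q = 17.5 + 0.7q → q* = 29.46154, p* = 38.12308.
With the tax, the buyer price exceeds the seller price by 24.5: (55.8 − 0.6q) − (17.5 + 0.7q) = 24.5 → q' = 10.61538.
Δq = 29.46154 − 10.61538 = 18.84616; the wedge equals the tax, 24.5.
Deadweight loss = ½ × 18.84616 × 24.5 = $230.87 thousand.

$230.87 thousand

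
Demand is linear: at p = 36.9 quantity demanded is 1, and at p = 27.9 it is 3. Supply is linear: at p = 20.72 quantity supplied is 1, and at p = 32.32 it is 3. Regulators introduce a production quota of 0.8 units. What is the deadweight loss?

16.15

Demand slope = (27.9 − 36.9)/(3 − 1) = −4.5, so p = 41.4 − 4.5q.
Supply slope = (32.32 − 20.72)/(3 − 1) = 5.8, so p = 14.92 + 5.8q.
Competitive equilibrium: 41.4 − 4.5q = 14.92 + 5.8q → q* = 2.5709, p* = 29.8311.
At q = 0.8: demand price = 41.4 − 4.5·0.8 = 37.8; supply price = 14.92 + 5.8·0.8 = 19.56.
Δq = 2.5709 − 0.8 = 1.7709; wedge = 37.8 − 19.56 = 18.24.
Deadweight loss = ½ × 1.7709 × 18.24 = 16.15.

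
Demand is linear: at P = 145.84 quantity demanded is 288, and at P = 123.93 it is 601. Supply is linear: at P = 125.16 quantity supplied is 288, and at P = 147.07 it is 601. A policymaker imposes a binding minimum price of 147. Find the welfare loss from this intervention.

Demand slope = (123.93 − 145.84)/(601 − 288) = −0.07, so P = 166 − 0.07Q.
Supply slope = (147.07 − 125.16)/(601 − 288) = 0.07, so P = 105 + 0.07Q.
Competitive equilibrium: 166 − 0.07Q = 105 + 0.07Q → Q* = 435.7143, P* = 135.5.
At the floor P = 147, quantity demanded = (166 − 147)/0.07 = 271.4286.
Sellers' marginal cost at Q' = 271.4286: 105 + 0.07·271.4286 = 124.
ΔQ = 435.7143 − 271.4286 = 164.2857; wedge = 147 − 124 = 23.
The triangle = ½ × 164.2857 × 23 = 1889.29.

1889.29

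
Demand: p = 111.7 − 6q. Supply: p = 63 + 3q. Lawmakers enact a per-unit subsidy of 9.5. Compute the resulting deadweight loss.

Competitive equilibrium: 111.7 − 6q = 63 + 3q → q* = 5.4111, p* = 79.2333.
The subsidy lowers effective supply by 9.5: p = 53.5 + 3q.
New quantity: 111.7 − 6q = 53.5 + 3q → q' = 6.4667.
Overproduction Δq = 6.4667 − 5.4111 = 1.0556; wedge = subsidy = 9.5.
DWL = ½ × 1.0556 × 9.5 = 5.01.

5.01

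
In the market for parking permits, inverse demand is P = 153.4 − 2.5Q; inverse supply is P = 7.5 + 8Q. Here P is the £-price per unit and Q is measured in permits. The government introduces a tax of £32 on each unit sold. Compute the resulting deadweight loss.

Competitive equilibrium: 153.4 − 2.5Q = 7.5 + 8Q → Q* = 13.8952, P* = 118.6619.
With the tax, the buyer price exceeds the seller price by 32: (153.4 − 2.5Q) − (7.5 + 8Q) = 32 → Q' = 10.8476.
ΔQ = 13.8952 − 10.8476 = 3.0476; the wedge equals the tax, 32.
Deadweight loss = ½ × 3.0476 × 32 = £48.76.

£48.76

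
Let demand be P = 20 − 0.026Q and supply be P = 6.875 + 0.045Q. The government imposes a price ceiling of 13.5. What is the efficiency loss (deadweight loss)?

50.29

Competitive equilibrium: 20 − 0.026Q = 6.875 + 0.045Q → Q* = 184.8592, P* = 15.1937.
At the ceiling P = 13.5, quantity supplied = (13.5 − 6.875)/0.045 = 147.2222.
Willingness to pay at Q' = 147.2222: 20 − 0.026·147.2222 = 16.1722.
ΔQ = 184.8592 − 147.2222 = 37.637; wedge = 16.1722 − 13.5 = 2.6722.
DWL = ½ × 37.637 × 2.6722 = 50.29.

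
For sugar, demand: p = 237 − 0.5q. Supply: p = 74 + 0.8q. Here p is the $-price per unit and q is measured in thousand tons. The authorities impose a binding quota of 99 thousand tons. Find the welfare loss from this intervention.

$452.50 thousand

Competitive equilibrium: 237 − 0.5q = 74 + 0.8q → q* = 125.3846, p* = 174.3077.
At q = 99: demand price = 237 − 0.5·99 = 187.5; supply price = 74 + 0.8·99 = 153.2.
Δq = 125.3846 − 99 = 26.3846; wedge = 187.5 − 153.2 = 34.3.
Welfare loss = ½ × 26.3846 × 34.3 = $452.50 thousand.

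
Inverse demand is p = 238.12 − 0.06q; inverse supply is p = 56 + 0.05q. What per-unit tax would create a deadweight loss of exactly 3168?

26.4

Competitive equilibrium: 238.12 − 0.06q = 56 + 0.05q → q* = 1655.6364, p* = 138.7818.
A tax t gives Δq = t/0.11 and wedge t, so DWL = t²/0.22.
t²/0.22 = 3168 → t² = 696.96 → t = 26.4.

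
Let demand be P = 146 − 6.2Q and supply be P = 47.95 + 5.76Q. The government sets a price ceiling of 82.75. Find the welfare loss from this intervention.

Competitive equilibrium: 146 − 6.2Q = 47.95 + 5.76Q → Q* = 8.1982, P* = 95.1714.
At the ceiling P = 82.75, quantity supplied = (82.75 − 47.95)/5.76 = 6.0417.
Willingness to pay at Q' = 6.0417: 146 − 6.2·6.0417 = 108.5415.
ΔQ = 8.1982 − 6.0417 = 2.1565; wedge = 108.5415 − 82.75 = 25.7915.
The triangle = ½ × 2.1565 × 25.7915 = 27.81.

27.81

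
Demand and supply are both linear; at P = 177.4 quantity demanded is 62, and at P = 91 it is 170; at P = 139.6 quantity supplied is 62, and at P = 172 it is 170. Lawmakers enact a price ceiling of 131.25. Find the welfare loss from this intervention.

Demand slope = (91 − 177.4)/(170 − 62) = −0.8, so P = 227 − 0.8Q.
Supply slope = (172 − 139.6)/(170 − 62) = 0.3, so P = 121 + 0.3Q.
Competitive equilibrium: 227 − 0.8Q = 121 + 0.3Q → Q* = 96.3636, P* = 149.9091.
At the ceiling P = 131.25, quantity supplied = (131.25 − 121)/0.3 = 34.1667.
Willingness to pay at Q' = 34.1667: 227 − 0.8·34.1667 = 199.6666.
ΔQ = 96.3636 − 34.1667 = 62.1969; wedge = 199.6666 − 131.25 = 68.4166.
DWL = ½ × 62.1969 × 68.4166 = 2127.65.

2127.65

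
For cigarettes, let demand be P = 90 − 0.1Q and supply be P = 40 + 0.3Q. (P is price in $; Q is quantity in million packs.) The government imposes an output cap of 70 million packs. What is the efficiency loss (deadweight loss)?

$605 million

Competitive equilibrium: 90 − 0.1Q = 40 + 0.3Q → Q* = 125, P* = 77.5.
At Q = 70: demand price = 90 − 0.1·70 = 83; supply price = 40 + 0.3·70 = 61.
ΔQ = 125 − 70 = 55; wedge = 83 − 61 = 22.
The triangle = ½ × 55 × 22 = $605 million.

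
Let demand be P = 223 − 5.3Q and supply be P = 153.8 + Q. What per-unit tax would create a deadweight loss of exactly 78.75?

31.5

Competitive equilibrium: 223 − 5.3Q = 153.8 + Q → Q* = 10.9841, P* = 164.7841.
A tax t gives ΔQ = t/6.3 and wedge t, so DWL = t²/12.6.
t²/12.6 = 78.75 → t² = 992.25 → t = 31.5.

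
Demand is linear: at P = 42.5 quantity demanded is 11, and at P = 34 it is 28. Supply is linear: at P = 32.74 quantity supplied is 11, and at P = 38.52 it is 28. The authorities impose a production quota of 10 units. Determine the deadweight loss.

66.88

Demand slope = (34 − 42.5)/(28 − 11) = −0.5, so P = 48 − 0.5Q.
Supply slope = (38.52 − 32.74)/(28 − 11) = 0.34, so P = 29 + 0.34Q.
Competitive equilibrium: 48 − 0.5Q = 29 + 0.34Q → Q* = 22.619, P* = 36.6905.
At Q = 10: demand price = 48 − 0.5·10 = 43; supply price = 29 + 0.34·10 = 32.4.
ΔQ = 22.619 − 10 = 12.619; wedge = 43 − 32.4 = 10.6.
Welfare loss = ½ × 12.619 × 10.6 = 66.88.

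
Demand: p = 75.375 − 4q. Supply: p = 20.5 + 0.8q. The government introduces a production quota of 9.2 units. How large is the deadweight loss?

11.96

Competitive equilibrium: 75.375 − 4q = 20.5 + 0.8q → q* = 11.4323, p* = 29.6458.
At q = 9.2: demand price = 75.375 − 4·9.2 = 38.575; supply price = 20.5 + 0.8·9.2 = 27.86.
Δq = 11.4323 − 9.2 = 2.2323; wedge = 38.575 − 27.86 = 10.715.
The triangle = ½ × 2.2323 × 10.715 = 11.96.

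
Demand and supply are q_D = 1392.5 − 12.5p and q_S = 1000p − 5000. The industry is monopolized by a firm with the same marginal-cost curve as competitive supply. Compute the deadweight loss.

17254.26

In inverse form: demand p = 111.4 − 0.08q, supply p = 5 + 0.001q.
Competitive equilibrium: 111.4 − 0.08q = 5 + 0.001q → q* = 1313.58025, p* = 6.31358.
Marginal revenue: MR = 111.4 − 0.16q. Set MR = MC: 111.4 − 0.16q = 5 + 0.001q → q_m = 660.86957.
Price p_m = 111.4 − 0.08·660.86957 = 58.53043; MC(q_m) = 5 + 0.001·660.86957 = 5.66087.
Competitive q* = 1313.58025, so Δq = 652.71068; wedge = 58.53043 − 5.66087 = 52.86956.
Deadweight loss = ½ × 652.71068 × 52.86956 = 17254.26.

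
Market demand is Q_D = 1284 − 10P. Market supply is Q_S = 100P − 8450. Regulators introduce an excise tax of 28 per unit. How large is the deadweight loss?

3563.64

In inverse form: demand P = 128.4 − 0.1Q, supply P = 84.5 + 0.01Q.
Competitive equilibrium: 128.4 − 0.1Q = 84.5 + 0.01Q → Q* = 399.0909, P* = 88.4909.
With the tax, the buyer price exceeds the seller price by 28: (128.4 − 0.1Q) − (84.5 + 0.01Q) = 28 → Q' = 144.5455.
ΔQ = 399.0909 − 144.5455 = 254.5454; the wedge equals the tax, 28.
Welfare loss = ½ × 254.5454 × 28 = 3563.64.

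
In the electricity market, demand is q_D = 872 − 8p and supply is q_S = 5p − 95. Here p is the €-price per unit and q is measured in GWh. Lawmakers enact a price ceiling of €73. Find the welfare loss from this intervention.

€7.79

In inverse form: demand p = 109 − 0.125q, supply p = 19 + 0.2q.
Competitive equilibrium: 109 − 0.125q = 19 + 0.2q → q* = 276.9231, p* = 74.3846.
At the ceiling p = 73, quantity supplied = (73 − 19)/0.2 = 270.
Willingness to pay at q' = 270: 109 − 0.125·270 = 75.25.
Δq = 276.9231 − 270 = 6.9231; wedge = 75.25 − 73 = 2.25.
The triangle = ½ × 6.9231 × 2.25 = €7.79.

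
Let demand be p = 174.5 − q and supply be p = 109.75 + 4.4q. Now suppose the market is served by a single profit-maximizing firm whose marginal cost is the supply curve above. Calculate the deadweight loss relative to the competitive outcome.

Competitive equilibrium: 174.5 − q = 109.75 + 4.4q → q* = 11.9907, p* = 162.5093.
Marginal revenue: MR = 174.5 − 2q. Set MR = MC: 174.5 − 2q = 109.75 + 4.4q → q_m = 10.1172.
Price p_m = 174.5 − 1·10.1172 = 164.3828; MC(q_m) = 109.75 + 4.4·10.1172 = 154.2657.
Competitive q* = 11.9907, so Δq = 1.8735; wedge = 164.3828 − 154.2657 = 10.1171.
Welfare loss = ½ × 1.8735 × 10.1171 = 9.48.

9.48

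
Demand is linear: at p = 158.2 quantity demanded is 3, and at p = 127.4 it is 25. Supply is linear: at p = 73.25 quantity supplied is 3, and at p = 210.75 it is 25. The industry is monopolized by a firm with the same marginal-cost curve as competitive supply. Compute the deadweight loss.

18.21

Demand slope = (127.4 − 158.2)/(25 − 3) = −1.4, so p = 162.4 − 1.4q.
Supply slope = (210.75 − 73.25)/(25 − 3) = 6.25, so p = 54.5 + 6.25q.
Competitive equilibrium: 162.4 − 1.4q = 54.5 + 6.25q → q* = 14.1046, p* = 142.6536.
Marginal revenue: MR = 162.4 − 2.8q. Set MR = MC: 162.4 − 2.8q = 54.5 + 6.25q → q_m = 11.9227.
Price p_m = 162.4 − 1.4·11.9227 = 145.7082; MC(q_m) = 54.5 + 6.25·11.9227 = 129.0169.
Competitive q* = 14.1046, so Δq = 2.1819; wedge = 145.7082 − 129.0169 = 16.6913.
Deadweight loss = ½ × 2.1819 × 16.6913 = 18.21.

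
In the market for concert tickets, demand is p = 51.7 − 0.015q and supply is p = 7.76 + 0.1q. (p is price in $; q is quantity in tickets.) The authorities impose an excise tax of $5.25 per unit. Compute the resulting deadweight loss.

$119.84

Competitive equilibrium: 51.7 − 0.015q = 7.76 + 0.1q → q* = 382.087, p* = 45.9687.
With the tax, the buyer price exceeds the seller price by 5.25: (51.7 − 0.015q) − (7.76 + 0.1q) = 5.25 → q' = 336.4348.
Δq = 382.087 − 336.4348 = 45.6522; the wedge equals the tax, 5.25.
The triangle = ½ × 45.6522 × 5.25 = $119.84.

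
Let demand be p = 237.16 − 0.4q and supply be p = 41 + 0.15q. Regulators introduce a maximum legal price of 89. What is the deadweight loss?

369.48

Competitive equilibrium: 237.16 − 0.4q = 41 + 0.15q → q* = 356.6545, p* = 94.4982.
At the ceiling p = 89, quantity supplied = (89 − 41)/0.15 = 320.
Willingness to pay at q' = 320: 237.16 − 0.4·320 = 109.16.
Δq = 356.6545 − 320 = 36.6545; wedge = 109.16 − 89 = 20.16.
DWL = ½ × 36.6545 × 20.16 = 369.48.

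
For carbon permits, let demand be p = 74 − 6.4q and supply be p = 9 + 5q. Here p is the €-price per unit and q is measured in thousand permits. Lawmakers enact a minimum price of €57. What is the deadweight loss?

Competitive equilibrium: 74 − 6.4q = 9 + 5q → q* = 5.7018, p* = 37.5088.
At the floor p = 57, quantity demanded = (74 − 57)/6.4 = 2.6563.
Sellers' marginal cost at q' = 2.6563: 9 + 5·2.6563 = 22.2815.
Δq = 5.7018 − 2.6563 = 3.0455; wedge = 57 − 22.2815 = 34.7185.
Welfare loss = ½ × 3.0455 × 34.7185 = €52.87 thousand.

€52.87 thousand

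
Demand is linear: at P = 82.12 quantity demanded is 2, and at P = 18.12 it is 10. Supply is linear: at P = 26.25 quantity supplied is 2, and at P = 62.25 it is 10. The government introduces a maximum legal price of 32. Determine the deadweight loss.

Demand slope = (18.12 − 82.12)/(10 − 2) = −8, so P = 98.12 − 8Q.
Supply slope = (62.25 − 26.25)/(10 − 2) = 4.5, so P = 17.25 + 4.5Q.
Competitive equilibrium: 98.12 − 8Q = 17.25 + 4.5Q → Q* = 6.4696, P* = 46.3632.
At the ceiling P = 32, quantity supplied = (32 − 17.25)/4.5 = 3.2778.
Willingness to pay at Q' = 3.2778: 98.12 − 8·3.2778 = 71.8976.
ΔQ = 6.4696 − 3.2778 = 3.1918; wedge = 71.8976 − 32 = 39.8976.
DWL = ½ × 3.1918 × 39.8976 = 63.67.

63.67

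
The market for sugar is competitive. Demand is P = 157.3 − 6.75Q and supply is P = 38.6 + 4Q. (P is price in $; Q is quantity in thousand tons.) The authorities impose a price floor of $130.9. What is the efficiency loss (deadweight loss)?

$273.31 thousand

Competitive equilibrium: 157.3 − 6.75Q = 38.6 + 4Q → Q* = 11.0419, P* = 82.7674.
At the floor P = 130.9, quantity demanded = (157.3 − 130.9)/6.75 = 3.9111.
Sellers' marginal cost at Q' = 3.9111: 38.6 + 4·3.9111 = 54.2444.
ΔQ = 11.0419 − 3.9111 = 7.1308; wedge = 130.9 − 54.2444 = 76.6556.
DWL = ½ × 7.1308 × 76.6556 = $273.31 thousand.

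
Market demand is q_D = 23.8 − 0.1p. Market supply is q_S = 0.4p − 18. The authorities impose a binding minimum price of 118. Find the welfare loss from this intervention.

In inverse form: demand p = 238 − 10q, supply p = 45 + 2.5q.
Competitive equilibrium: 238 − 10q = 45 + 2.5q → q* = 15.44, p* = 83.6.
At the floor p = 118, quantity demanded = (238 − 118)/10 = 12.
Sellers' marginal cost at q' = 12: 45 + 2.5·12 = 75.
Δq = 15.44 − 12 = 3.44; wedge = 118 − 75 = 43.
Deadweight loss = ½ × 3.44 × 43 = 73.96.

73.96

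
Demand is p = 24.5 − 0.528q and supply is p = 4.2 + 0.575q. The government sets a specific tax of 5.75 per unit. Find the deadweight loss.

Competitive equilibrium: 24.5 − 0.528q = 4.2 + 0.575q → q* = 18.4044, p* = 14.7825.
With the tax, the buyer price exceeds the seller price by 5.75: (24.5 − 0.528q) − (4.2 + 0.575q) = 5.75 → q' = 13.1913.
Δq = 18.4044 − 13.1913 = 5.2131; the wedge equals the tax, 5.75.
The triangle = ½ × 5.2131 × 5.75 = 14.99.

14.99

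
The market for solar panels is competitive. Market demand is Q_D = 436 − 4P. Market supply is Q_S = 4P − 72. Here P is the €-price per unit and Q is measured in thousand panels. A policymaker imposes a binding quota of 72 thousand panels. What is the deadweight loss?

€3025 thousand

In inverse form: demand P = 109 − 0.25Q, supply P = 18 + 0.25Q.
Competitive equilibrium: 109 − 0.25Q = 18 + 0.25Q → Q* = 182, P* = 63.5.
At Q = 72: demand price = 109 − 0.25·72 = 91; supply price = 18 + 0.25·72 = 36.
ΔQ = 182 − 72 = 110; wedge = 91 − 36 = 55.
The triangle = ½ × 110 × 55 = €3025 thousand.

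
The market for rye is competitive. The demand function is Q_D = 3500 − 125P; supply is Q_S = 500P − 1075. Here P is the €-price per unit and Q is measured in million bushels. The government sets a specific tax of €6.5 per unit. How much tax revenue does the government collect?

€12577.50 million

In inverse form: demand P = 28 − 0.008Q, supply P = 2.15 + 0.002Q.
Competitive equilibrium: 28 − 0.008Q = 2.15 + 0.002Q → Q* = 2585, P* = 7.32.
With the tax, the buyer price exceeds the seller price by 6.5: (28 − 0.008Q) − (2.15 + 0.002Q) = 6.5 → Q' = 1935.
Tax revenue = 6.5 × 1935 = €12577.50 million.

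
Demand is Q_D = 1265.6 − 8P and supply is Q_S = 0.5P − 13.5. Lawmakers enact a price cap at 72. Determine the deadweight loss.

In inverse form: demand P = 158.2 − 0.125Q, supply P = 27 + 2Q.
Competitive equilibrium: 158.2 − 0.125Q = 27 + 2Q → Q* = 61.7412, P* = 150.4824.
At the ceiling P = 72, quantity supplied = (72 − 27)/2 = 22.5.
Willingness to pay at Q' = 22.5: 158.2 − 0.125·22.5 = 155.3875.
ΔQ = 61.7412 − 22.5 = 39.2412; wedge = 155.3875 − 72 = 83.3875.
Deadweight loss = ½ × 39.2412 × 83.3875 = 1636.11.

1636.11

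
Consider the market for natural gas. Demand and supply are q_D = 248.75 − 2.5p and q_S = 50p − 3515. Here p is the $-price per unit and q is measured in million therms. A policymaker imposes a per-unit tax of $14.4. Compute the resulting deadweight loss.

$246.86 million

In inverse form: demand p = 99.5 − 0.4q, supply p = 70.3 + 0.02q.
Competitive equilibrium: 99.5 − 0.4q = 70.3 + 0.02q → q* = 69.5238, p* = 71.6905.
With the tax, the buyer price exceeds the seller price by 14.4: (99.5 − 0.4q) − (70.3 + 0.02q) = 14.4 → q' = 35.2381.
Δq = 69.5238 − 35.2381 = 34.2857; the wedge equals the tax, 14.4.
Deadweight loss = ½ × 34.2857 × 14.4 = $246.86 million.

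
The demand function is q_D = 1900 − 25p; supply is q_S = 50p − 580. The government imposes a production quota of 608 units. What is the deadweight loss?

In inverse form: demand p = 76 − 0.04q, supply p = 11.6 + 0.02q.
Competitive equilibrium: 76 − 0.04q = 11.6 + 0.02q → q* = 1073.3333, p* = 33.0667.
At q = 608: demand price = 76 − 0.04·608 = 51.68; supply price = 11.6 + 0.02·608 = 23.76.
Δq = 1073.3333 − 608 = 465.3333; wedge = 51.68 − 23.76 = 27.92.
Welfare loss = ½ × 465.3333 × 27.92 = 6496.05.

6496.05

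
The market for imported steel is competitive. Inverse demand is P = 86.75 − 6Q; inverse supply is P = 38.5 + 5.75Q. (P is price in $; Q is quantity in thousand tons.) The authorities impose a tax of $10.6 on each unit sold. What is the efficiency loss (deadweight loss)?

Competitive equilibrium: 86.75 − 6Q = 38.5 + 5.75Q → Q* = 4.1064, P* = 62.1117.
With the tax, the buyer price exceeds the seller price by 10.6: (86.75 − 6Q) − (38.5 + 5.75Q) = 10.6 → Q' = 3.2043.
ΔQ = 4.1064 − 3.2043 = 0.9021; the wedge equals the tax, 10.6.
The triangle = ½ × 0.9021 × 10.6 = $4.78 thousand.

$4.78 thousand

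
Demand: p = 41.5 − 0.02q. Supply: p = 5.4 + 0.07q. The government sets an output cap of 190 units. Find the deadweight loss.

Competitive equilibrium: 41.5 − 0.02q = 5.4 + 0.07q → q* = 401.1111, p* = 33.4778.
At q = 190: demand price = 41.5 − 0.02·190 = 37.7; supply price = 5.4 + 0.07·190 = 18.7.
Δq = 401.1111 − 190 = 211.1111; wedge = 37.7 − 18.7 = 19.
Deadweight loss = ½ × 211.1111 × 19 = 2005.56.

2005.56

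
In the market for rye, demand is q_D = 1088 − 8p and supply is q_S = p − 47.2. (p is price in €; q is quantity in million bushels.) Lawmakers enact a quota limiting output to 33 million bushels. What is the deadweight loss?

€1186.80 million

In inverse form: demand p = 136 − 0.125q, supply p = 47.2 + q.
Competitive equilibrium: 136 − 0.125q = 47.2 + q → q* = 78.9333, p* = 126.1333.
At q = 33: demand price = 136 − 0.125·33 = 131.875; supply price = 47.2 + 1·33 = 80.2.
Δq = 78.9333 − 33 = 45.9333; wedge = 131.875 − 80.2 = 51.675.
DWL = ½ × 45.9333 × 51.675 = €1186.80 million.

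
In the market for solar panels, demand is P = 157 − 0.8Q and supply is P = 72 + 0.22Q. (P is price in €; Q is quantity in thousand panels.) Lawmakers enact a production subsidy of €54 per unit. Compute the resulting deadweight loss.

€1429.41 thousand

Competitive equilibrium: 157 − 0.8Q = 72 + 0.22Q → Q* = 83.3333, P* = 90.3333.
The subsidy lowers effective supply by 54: P = 18 + 0.22Q.
New quantity: 157 − 0.8Q = 18 + 0.22Q → Q' = 136.2745.
Overproduction ΔQ = 136.2745 − 83.3333 = 52.9412; wedge = subsidy = 54.
The triangle = ½ × 52.9412 × 54 = €1429.41 thousand.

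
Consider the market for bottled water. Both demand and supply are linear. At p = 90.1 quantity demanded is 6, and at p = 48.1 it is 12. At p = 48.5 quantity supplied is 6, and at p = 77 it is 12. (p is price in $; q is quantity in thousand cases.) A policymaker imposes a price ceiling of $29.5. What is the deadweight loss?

$334.04 thousand

Demand slope = (48.1 − 90.1)/(12 − 6) = −7, so p = 132.1 − 7q.
Supply slope = (77 − 48.5)/(12 − 6) = 4.75, so p = 20 + 4.75q.
Competitive equilibrium: 132.1 − 7q = 20 + 4.75q → q* = 9.5404, p* = 65.317.
At the ceiling p = 29.5, quantity supplied = (29.5 − 20)/4.75 = 2.
Willingness to pay at q' = 2: 132.1 − 7·2 = 118.1.
Δq = 9.5404 − 2 = 7.5404; wedge = 118.1 − 29.5 = 88.6.
DWL = ½ × 7.5404 × 88.6 = $334.04 thousand.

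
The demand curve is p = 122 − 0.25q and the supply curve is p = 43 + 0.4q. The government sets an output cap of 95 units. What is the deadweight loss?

228.89

Competitive equilibrium: 122 − 0.25q = 43 + 0.4q → q* = 121.5385, p* = 91.6154.
At q = 95: demand price = 122 − 0.25·95 = 98.25; supply price = 43 + 0.4·95 = 81.
Δq = 121.5385 − 95 = 26.5385; wedge = 98.25 − 81 = 17.25.
DWL = ½ × 26.5385 × 17.25 = 228.89.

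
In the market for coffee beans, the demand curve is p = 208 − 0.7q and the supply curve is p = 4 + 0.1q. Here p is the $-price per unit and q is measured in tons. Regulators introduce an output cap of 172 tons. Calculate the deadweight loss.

Competitive equilibrium: 208 − 0.7q = 4 + 0.1q → q* = 255, p* = 29.5.
At q = 172: demand price = 208 − 0.7·172 = 87.6; supply price = 4 + 0.1·172 = 21.2.
Δq = 255 − 172 = 83; wedge = 87.6 − 21.2 = 66.4.
The triangle = ½ × 83 × 66.4 = $2755.60.

$2755.60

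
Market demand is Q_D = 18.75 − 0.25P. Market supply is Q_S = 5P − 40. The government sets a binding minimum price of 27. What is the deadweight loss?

In inverse form: demand P = 75 − 4Q, supply P = 8 + 0.2Q.
Competitive equilibrium: 75 − 4Q = 8 + 0.2Q → Q* = 15.9524, P* = 11.1905.
At the floor P = 27, quantity demanded = (75 − 27)/4 = 12.
Sellers' marginal cost at Q' = 12: 8 + 0.2·12 = 10.4.
ΔQ = 15.9524 − 12 = 3.9524; wedge = 27 − 10.4 = 16.6.
The triangle = ½ × 3.9524 × 16.6 = 32.80.

32.80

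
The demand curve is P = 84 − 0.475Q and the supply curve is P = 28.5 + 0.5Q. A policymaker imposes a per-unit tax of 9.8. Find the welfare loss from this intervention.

49.25

Competitive equilibrium: 84 − 0.475Q = 28.5 + 0.5Q → Q* = 56.9231, P* = 56.9615.
With the tax, the buyer price exceeds the seller price by 9.8: (84 − 0.475Q) − (28.5 + 0.5Q) = 9.8 → Q' = 46.8718.
ΔQ = 56.9231 − 46.8718 = 10.0513; the wedge equals the tax, 9.8.
The triangle = ½ × 10.0513 × 9.8 = 49.25.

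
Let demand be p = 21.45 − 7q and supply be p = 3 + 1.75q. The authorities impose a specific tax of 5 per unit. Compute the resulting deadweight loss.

Competitive equilibrium: 21.45 − 7q = 3 + 1.75q → q* = 2.1086, p* = 6.69.
With the tax, the buyer price exceeds the seller price by 5: (21.45 − 7q) − (3 + 1.75q) = 5 → q' = 1.5371.
Δq = 2.1086 − 1.5371 = 0.5715; the wedge equals the tax, 5.
DWL = ½ × 0.5715 × 5 = 1.43.

1.43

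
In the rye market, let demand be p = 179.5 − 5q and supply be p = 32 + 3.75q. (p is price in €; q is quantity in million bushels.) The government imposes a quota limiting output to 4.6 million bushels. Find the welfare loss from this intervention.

Competitive equilibrium: 179.5 − 5q = 32 + 3.75q → q* = 16.8571, p* = 95.2143.
At q = 4.6: demand price = 179.5 − 5·4.6 = 156.5; supply price = 32 + 3.75·4.6 = 49.25.
Δq = 16.8571 − 4.6 = 12.2571; wedge = 156.5 − 49.25 = 107.25.
The triangle = ½ × 12.2571 × 107.25 = €657.29 million.

€657.29 million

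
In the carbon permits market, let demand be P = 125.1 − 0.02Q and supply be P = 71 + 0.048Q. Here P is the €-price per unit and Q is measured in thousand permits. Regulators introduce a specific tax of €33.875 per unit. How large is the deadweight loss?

€8437.61 thousand

Competitive equilibrium: 125.1 − 0.02Q = 71 + 0.048Q → Q* = 795.5882, P* = 109.1882.
With the tax, the buyer price exceeds the seller price by 33.875: (125.1 − 0.02Q) − (71 + 0.048Q) = 33.875 → Q' = 297.4265.
ΔQ = 795.5882 − 297.4265 = 498.1617; the wedge equals the tax, 33.875.
The triangle = ½ × 498.1617 × 33.875 = €8437.61 thousand.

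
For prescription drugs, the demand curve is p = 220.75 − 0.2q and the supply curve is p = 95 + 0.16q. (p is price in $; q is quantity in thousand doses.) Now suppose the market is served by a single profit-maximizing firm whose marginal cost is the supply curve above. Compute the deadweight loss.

Competitive equilibrium: 220.75 − 0.2q = 95 + 0.16q → q* = 349.3056, p* = 150.8889.
Marginal revenue: MR = 220.75 − 0.4q. Set MR = MC: 220.75 − 0.4q = 95 + 0.16q → q_m = 224.5536.
Price p_m = 220.75 − 0.2·224.5536 = 175.8393; MC(q_m) = 95 + 0.16·224.5536 = 130.9286.
Competitive q* = 349.3056, so Δq = 124.752; wedge = 175.8393 − 130.9286 = 44.9107.
Deadweight loss = ½ × 124.752 × 44.9107 = $2801.35 thousand.

$2801.35 thousand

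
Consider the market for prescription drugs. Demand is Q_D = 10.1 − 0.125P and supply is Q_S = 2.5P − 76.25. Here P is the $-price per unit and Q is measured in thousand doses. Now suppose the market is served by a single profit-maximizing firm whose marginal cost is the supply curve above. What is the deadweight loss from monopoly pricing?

$35.84 thousand

In inverse form: demand P = 80.8 − 8Q, supply P = 30.5 + 0.4Q.
Competitive equilibrium: 80.8 − 8Q = 30.5 + 0.4Q → Q* = 5.9881, P* = 32.8952.
Marginal revenue: MR = 80.8 − 16Q. Set MR = MC: 80.8 − 16Q = 30.5 + 0.4Q → Q_m = 3.0671.
Price P_m = 80.8 − 8·3.0671 = 56.2632; MC(Q_m) = 30.5 + 0.4·3.0671 = 31.7268.
Competitive Q* = 5.9881, so ΔQ = 2.921; wedge = 56.2632 − 31.7268 = 24.5364.
The triangle = ½ × 2.921 × 24.5364 = $35.84 thousand.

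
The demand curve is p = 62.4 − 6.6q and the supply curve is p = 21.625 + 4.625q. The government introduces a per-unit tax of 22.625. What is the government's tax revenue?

Competitive equilibrium: 62.4 − 6.6q = 21.625 + 4.625q → q* = 3.6325, p* = 38.4254.
With the tax, the buyer price exceeds the seller price by 22.625: (62.4 − 6.6q) − (21.625 + 4.625q) = 22.625 → q' = 1.6169.
Tax revenue = 22.625 × 1.6169 = 36.58.

36.58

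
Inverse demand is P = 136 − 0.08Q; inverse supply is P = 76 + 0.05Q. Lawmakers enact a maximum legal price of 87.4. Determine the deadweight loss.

Competitive equilibrium: 136 − 0.08Q = 76 + 0.05Q → Q* = 461.5385, P* = 99.0769.
At the ceiling P = 87.4, quantity supplied = (87.4 − 76)/0.05 = 228.
Willingness to pay at Q' = 228: 136 − 0.08·228 = 117.76.
ΔQ = 461.5385 − 228 = 233.5385; wedge = 117.76 − 87.4 = 30.36.
DWL = ½ × 233.5385 × 30.36 = 3545.11.

3545.11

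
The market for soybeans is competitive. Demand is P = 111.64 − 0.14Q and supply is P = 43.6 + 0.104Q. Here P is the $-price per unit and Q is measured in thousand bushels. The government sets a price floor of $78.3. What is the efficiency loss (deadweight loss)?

$202.19 thousand

Competitive equilibrium: 111.64 − 0.14Q = 43.6 + 0.104Q → Q* = 278.8525, P* = 72.6007.
At the floor P = 78.3, quantity demanded = (111.64 − 78.3)/0.14 = 238.1429.
Sellers' marginal cost at Q' = 238.1429: 43.6 + 0.104·238.1429 = 68.3669.
ΔQ = 278.8525 − 238.1429 = 40.7096; wedge = 78.3 − 68.3669 = 9.9331.
Deadweight loss = ½ × 40.7096 × 9.9331 = $202.19 thousand.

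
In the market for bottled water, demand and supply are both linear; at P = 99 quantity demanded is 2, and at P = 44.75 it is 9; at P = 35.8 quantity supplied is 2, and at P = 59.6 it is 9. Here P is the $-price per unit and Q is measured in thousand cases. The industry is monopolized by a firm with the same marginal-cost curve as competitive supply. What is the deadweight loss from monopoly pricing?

Demand slope = (44.75 − 99)/(9 − 2) = −7.75, so P = 114.5 − 7.75Q.
Supply slope = (59.6 − 35.8)/(9 − 2) = 3.4, so P = 29 + 3.4Q.
Competitive equilibrium: 114.5 − 7.75Q = 29 + 3.4Q → Q* = 7.6682, P* = 55.0717.
Marginal revenue: MR = 114.5 − 15.5Q. Set MR = MC: 114.5 − 15.5Q = 29 + 3.4Q → Q_m = 4.5238.
Price P_m = 114.5 − 7.75·4.5238 = 79.4406; MC(Q_m) = 29 + 3.4·4.5238 = 44.3809.
Competitive Q* = 7.6682, so ΔQ = 3.1444; wedge = 79.4406 − 44.3809 = 35.0597.
Deadweight loss = ½ × 3.1444 × 35.0597 = $55.12 thousand.

$55.12 thousand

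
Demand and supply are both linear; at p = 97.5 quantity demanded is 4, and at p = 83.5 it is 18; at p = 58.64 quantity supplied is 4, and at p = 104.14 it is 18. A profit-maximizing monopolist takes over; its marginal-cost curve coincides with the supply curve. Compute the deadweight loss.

Demand slope = (83.5 − 97.5)/(18 − 4) = −1, so p = 101.5 − q.
Supply slope = (104.14 − 58.64)/(18 − 4) = 3.25, so p = 45.64 + 3.25q.
Competitive equilibrium: 101.5 − q = 45.64 + 3.25q → q* = 13.1435, p* = 88.3565.
Marginal revenue: MR = 101.5 − 2q. Set MR = MC: 101.5 − 2q = 45.64 + 3.25q → q_m = 10.64.
Price p_m = 101.5 − 1·10.64 = 90.86; MC(q_m) = 45.64 + 3.25·10.64 = 80.22.
Competitive q* = 13.1435, so Δq = 2.5035; wedge = 90.86 − 80.22 = 10.64.
Welfare loss = ½ × 2.5035 × 10.64 = 13.32.

13.32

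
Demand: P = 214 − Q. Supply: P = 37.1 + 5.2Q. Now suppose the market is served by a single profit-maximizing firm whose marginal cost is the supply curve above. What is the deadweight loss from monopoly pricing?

48.68

Competitive equilibrium: 214 − Q = 37.1 + 5.2Q → Q* = 28.5323, P* = 185.4677.
Marginal revenue: MR = 214 − 2Q. Set MR = MC: 214 − 2Q = 37.1 + 5.2Q → Q_m = 24.5694.
Price P_m = 214 − 1·24.5694 = 189.4306; MC(Q_m) = 37.1 + 5.2·24.5694 = 164.8609.
Competitive Q* = 28.5323, so ΔQ = 3.9629; wedge = 189.4306 − 164.8609 = 24.5697.
Welfare loss = ½ × 3.9629 × 24.5697 = 48.68.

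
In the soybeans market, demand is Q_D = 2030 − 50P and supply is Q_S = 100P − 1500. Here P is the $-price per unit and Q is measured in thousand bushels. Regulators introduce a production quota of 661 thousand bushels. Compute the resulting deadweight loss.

$554.88 thousand

In inverse form: demand P = 40.6 − 0.02Q, supply P = 15 + 0.01Q.
Competitive equilibrium: 40.6 − 0.02Q = 15 + 0.01Q → Q* = 853.3333, P* = 23.5333.
At Q = 661: demand price = 40.6 − 0.02·661 = 27.38; supply price = 15 + 0.01·661 = 21.61.
ΔQ = 853.3333 − 661 = 192.3333; wedge = 27.38 − 21.61 = 5.77.
Deadweight loss = ½ × 192.3333 × 5.77 = $554.88 thousand.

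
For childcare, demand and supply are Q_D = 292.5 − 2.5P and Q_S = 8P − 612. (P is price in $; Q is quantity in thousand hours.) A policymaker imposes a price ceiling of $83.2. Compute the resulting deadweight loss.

$145.49 thousand

In inverse form: demand P = 117 − 0.4Q, supply P = 76.5 + 0.125Q.
Competitive equilibrium: 117 − 0.4Q = 76.5 + 0.125Q → Q* = 77.14286, P* = 86.14286.
At the ceiling P = 83.2, quantity supplied = (83.2 − 76.5)/0.125 = 53.6.
Willingness to pay at Q' = 53.6: 117 − 0.4·53.6 = 95.56.
ΔQ = 77.14286 − 53.6 = 23.54286; wedge = 95.56 − 83.2 = 12.36.
Welfare loss = ½ × 23.54286 × 12.36 = $145.49 thousand.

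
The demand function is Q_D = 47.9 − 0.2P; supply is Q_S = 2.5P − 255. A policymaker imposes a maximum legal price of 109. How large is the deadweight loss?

In inverse form: demand P = 239.5 − 5Q, supply P = 102 + 0.4Q.
Competitive equilibrium: 239.5 − 5Q = 102 + 0.4Q → Q* = 25.463, P* = 112.1852.
At the ceiling P = 109, quantity supplied = (109 − 102)/0.4 = 17.5.
Willingness to pay at Q' = 17.5: 239.5 − 5·17.5 = 152.
ΔQ = 25.463 − 17.5 = 7.963; wedge = 152 − 109 = 43.
The triangle = ½ × 7.963 × 43 = 171.20.

171.20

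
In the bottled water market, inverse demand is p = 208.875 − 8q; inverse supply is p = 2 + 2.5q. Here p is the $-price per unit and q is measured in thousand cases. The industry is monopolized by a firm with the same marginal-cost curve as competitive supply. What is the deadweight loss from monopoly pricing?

$381.09 thousand

Competitive equilibrium: 208.875 − 8q = 2 + 2.5q → q* = 19.702381, p* = 51.2559524.
Marginal revenue: MR = 208.875 − 16q. Set MR = MC: 208.875 − 16q = 2 + 2.5q → q_m = 11.1824324.
Price p_m = 208.875 − 8·11.1824324 = 119.4155408; MC(q_m) = 2 + 2.5·11.1824324 = 29.956081.
Competitive q* = 19.702381, so Δq = 8.5199486; wedge = 119.4155408 − 29.956081 = 89.4594598.
Welfare loss = ½ × 8.5199486 × 89.4594598 = $381.09 thousand.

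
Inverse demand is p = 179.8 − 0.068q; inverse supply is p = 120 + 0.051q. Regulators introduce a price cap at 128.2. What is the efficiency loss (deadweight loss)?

Competitive equilibrium: 179.8 − 0.068q = 120 + 0.051q → q* = 502.521, p* = 145.6286.
At the ceiling p = 128.2, quantity supplied = (128.2 − 120)/0.051 = 160.7843.
Willingness to pay at q' = 160.7843: 179.8 − 0.068·160.7843 = 168.8667.
Δq = 502.521 − 160.7843 = 341.7367; wedge = 168.8667 − 128.2 = 40.6667.
Deadweight loss = ½ × 341.7367 × 40.6667 = 6948.65.

6948.65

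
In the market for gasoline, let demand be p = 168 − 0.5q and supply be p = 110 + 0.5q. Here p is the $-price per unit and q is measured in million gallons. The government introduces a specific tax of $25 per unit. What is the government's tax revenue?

$825 million

Competitive equilibrium: 168 − 0.5q = 110 + 0.5q → q* = 58, p* = 139.
With the tax, the buyer price exceeds the seller price by 25: (168 − 0.5q) − (110 + 0.5q) = 25 → q' = 33.
Tax revenue = 25 × 33 = $825 million.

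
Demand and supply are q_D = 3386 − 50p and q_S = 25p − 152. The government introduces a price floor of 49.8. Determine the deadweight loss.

In inverse form: demand p = 67.72 − 0.02q, supply p = 6.08 + 0.04q.
Competitive equilibrium: 67.72 − 0.02q = 6.08 + 0.04q → q* = 1027.3333, p* = 47.1733.
At the floor p = 49.8, quantity demanded = (67.72 − 49.8)/0.02 = 896.
Sellers' marginal cost at q' = 896: 6.08 + 0.04·896 = 41.92.
Δq = 1027.3333 − 896 = 131.3333; wedge = 49.8 − 41.92 = 7.88.
Deadweight loss = ½ × 131.3333 × 7.88 = 517.45.

517.45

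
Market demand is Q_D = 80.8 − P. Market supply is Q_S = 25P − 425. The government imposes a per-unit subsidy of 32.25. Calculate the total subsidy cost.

In inverse form: demand P = 80.8 − Q, supply P = 17 + 0.04Q.
Competitive equilibrium: 80.8 − Q = 17 + 0.04Q → Q* = 61.3462, P* = 19.4538.
The subsidy lowers effective supply by 32.25: P = 0.04Q − 15.25.
New quantity: 80.8 − Q = 0.04Q − 15.25 → Q' = 92.3558.
Total subsidy cost = 32.25 × 92.3558 = 2978.47.

2978.47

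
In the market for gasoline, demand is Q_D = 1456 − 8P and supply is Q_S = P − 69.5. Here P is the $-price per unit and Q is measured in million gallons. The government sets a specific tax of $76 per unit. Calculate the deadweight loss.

$2567.11 million

In inverse form: demand P = 182 − 0.125Q, supply P = 69.5 + Q.
Competitive equilibrium: 182 − 0.125Q = 69.5 + Q → Q* = 100, P* = 169.5.
With the tax, the buyer price exceeds the seller price by 76: (182 − 0.125Q) − (69.5 + Q) = 76 → Q' = 32.4444.
ΔQ = 100 − 32.4444 = 67.5556; the wedge equals the tax, 76.
The triangle = ½ × 67.5556 × 76 = $2567.11 million.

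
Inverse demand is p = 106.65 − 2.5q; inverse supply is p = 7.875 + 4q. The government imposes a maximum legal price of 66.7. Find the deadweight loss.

0.78

Competitive equilibrium: 106.65 − 2.5q = 7.875 + 4q → q* = 15.1962, p* = 68.6596.
At the ceiling p = 66.7, quantity supplied = (66.7 − 7.875)/4 = 14.7063.
Willingness to pay at q' = 14.7063: 106.65 − 2.5·14.7063 = 69.8843.
Δq = 15.1962 − 14.7063 = 0.4899; wedge = 69.8843 − 66.7 = 3.1843.
Welfare loss = ½ × 0.4899 × 3.1843 = 0.78.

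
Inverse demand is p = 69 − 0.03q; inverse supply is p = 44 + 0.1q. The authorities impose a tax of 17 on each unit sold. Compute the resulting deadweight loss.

Competitive equilibrium: 69 − 0.03q = 44 + 0.1q → q* = 192.3077, p* = 63.2308.
With the tax, the buyer price exceeds the seller price by 17: (69 − 0.03q) − (44 + 0.1q) = 17 → q' = 61.5385.
Δq = 192.3077 − 61.5385 = 130.7692; the wedge equals the tax, 17.
Deadweight loss = ½ × 130.7692 × 17 = 1111.54.

1111.54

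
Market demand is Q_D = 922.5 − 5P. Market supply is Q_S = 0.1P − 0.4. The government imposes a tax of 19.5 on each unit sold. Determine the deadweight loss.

18.64

In inverse form: demand P = 184.5 − 0.2Q, supply P = 4 + 10Q.
Competitive equilibrium: 184.5 − 0.2Q = 4 + 10Q → Q* = 17.6961, P* = 180.9608.
With the tax, the buyer price exceeds the seller price by 19.5: (184.5 − 0.2Q) − (4 + 10Q) = 19.5 → Q' = 15.7843.
ΔQ = 17.6961 − 15.7843 = 1.9118; the wedge equals the tax, 19.5.
The triangle = ½ × 1.9118 × 19.5 = 18.64.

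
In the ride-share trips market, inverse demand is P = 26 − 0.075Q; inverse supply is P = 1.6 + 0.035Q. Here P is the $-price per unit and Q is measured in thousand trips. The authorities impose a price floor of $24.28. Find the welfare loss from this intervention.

$2175.54 thousand

Competitive equilibrium: 26 − 0.075Q = 1.6 + 0.035Q → Q* = 221.818182, P* = 9.363636.
At the floor P = 24.28, quantity demanded = (26 − 24.28)/0.075 = 22.933333.
Sellers' marginal cost at Q' = 22.933333: 1.6 + 0.035·22.933333 = 2.402667.
ΔQ = 221.818182 − 22.933333 = 198.884849; wedge = 24.28 − 2.402667 = 21.877333.
The triangle = ½ × 198.884849 × 21.877333 = $2175.54 thousand.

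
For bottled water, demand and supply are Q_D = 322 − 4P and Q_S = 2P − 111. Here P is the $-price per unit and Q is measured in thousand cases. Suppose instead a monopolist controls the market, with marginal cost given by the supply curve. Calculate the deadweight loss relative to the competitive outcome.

$26.04 thousand

In inverse form: demand P = 80.5 − 0.25Q, supply P = 55.5 + 0.5Q.
Competitive equilibrium: 80.5 − 0.25Q = 55.5 + 0.5Q → Q* = 33.3333, P* = 72.1667.
Marginal revenue: MR = 80.5 − 0.5Q. Set MR = MC: 80.5 − 0.5Q = 55.5 + 0.5Q → Q_m = 25.
Price P_m = 80.5 − 0.25·25 = 74.25; MC(Q_m) = 55.5 + 0.5·25 = 68.
Competitive Q* = 33.3333, so ΔQ = 8.3333; wedge = 74.25 − 68 = 6.25.
The triangle = ½ × 8.3333 × 6.25 = $26.04 thousand.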